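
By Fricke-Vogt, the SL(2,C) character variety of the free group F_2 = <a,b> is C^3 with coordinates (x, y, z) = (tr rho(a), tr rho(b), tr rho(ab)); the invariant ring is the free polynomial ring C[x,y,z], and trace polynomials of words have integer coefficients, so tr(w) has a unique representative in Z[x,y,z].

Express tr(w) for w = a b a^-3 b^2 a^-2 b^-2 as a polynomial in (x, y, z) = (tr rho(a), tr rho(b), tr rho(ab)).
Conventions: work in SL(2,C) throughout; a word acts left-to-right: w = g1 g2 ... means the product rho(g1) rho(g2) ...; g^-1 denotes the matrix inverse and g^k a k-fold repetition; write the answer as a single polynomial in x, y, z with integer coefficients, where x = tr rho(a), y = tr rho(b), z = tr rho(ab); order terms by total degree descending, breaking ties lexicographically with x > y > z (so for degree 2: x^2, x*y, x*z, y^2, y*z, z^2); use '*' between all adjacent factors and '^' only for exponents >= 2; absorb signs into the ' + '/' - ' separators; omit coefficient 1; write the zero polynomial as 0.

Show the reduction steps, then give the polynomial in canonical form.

-x^5*y^4*z + x^6*y^3 + x^4*y^5 + 2*x^4*y^3*z^2 + x^3*y^4*z - x^3*y^2*z^3 - x^6*y - 7*x^4*y^3 - x^4*y*z^2 - 2*x^2*y^5 - 3*x^2*y^3*z^2 + 3*x^3*y^2*z + x*y^4*z + x*y^2*z^3 + 7*x^4*y + 10*x^2*y^3 + 2*x^2*y*z^2 - x^3*z - 4*x*y^2*z - 11*x^2*y + 2*x*z + y

and tr(a b^2) = tr(b) tr(a b) - tr(a) = y*z - x
tr(b^2) = tr(b) tr(b) - tr(1) = y^2 - 2
and tr(b a^2 b) = tr(a) tr(b^2 a) - tr(b^2) = x*y*z - x^2 - y^2 + 2
tr(b a^2) = tr(a) tr(b a) - tr(b) = x*z - y
and tr(a b^3 a) = tr(b) tr(b a^2 b) - tr(b a^2) = x*y^2*z - x^2*y - y^3 - x*z + 3*y
and tr(a b a b) = tr(a b) tr(a b) - tr(1) = z^2 - 2
tr(b a b a b) = tr(b) tr(a b a b) - tr(a b a) = y*z^2 - x*z - y
tr(a b^3 a b) = tr(b) tr(b a b a b) - tr(b a b a) = y^2*z^2 - x*y*z - y^2 - z^2 + 2
tr(b^-1 a b^3 a) = tr(a b^3 a) tr(b) - tr(a b^3 a b) = x*y^3*z - x^2*y^2 - y^4 - y^2*z^2 + 4*y^2 + z^2 - 2
and tr(b^2 a^-1 b^-1 a b) = tr(b^-1 a b^3) tr(a) - tr(b^-1 a b^3 a) = -x*y^3*z + x^2*y^2 + y^4 + y^2*z^2 + x*y*z - x^2 - 4*y^2 - z^2 + 2
tr(a^2 b a b) = tr(a) tr(b a b a) - tr(b a b) = x*z^2 - y*z - x
next, tr(a^2 b a) = tr(a) tr(b a^2) - tr(b a) = x^2*z - x*y - z
tr(a b a b^2 a) = tr(b) tr(a^2 b a b) - tr(a^2 b a) = x*y*z^2 - x^2*z - y^2*z + z
and tr(a b a b a b) = tr(b a b a) tr(b a) - tr(a b) = z^3 - 3*z
tr(a b a b^2 a b) = tr(b) tr(a b a b a b) - tr(a b a b a) = y*z^3 - x*z^2 - 2*y*z + x
and tr(b^-1 a b a b^2 a) = tr(a b a b^2 a) tr(b) - tr(a b a b^2 a b) = x*y^2*z^2 - x^2*y*z - y^3*z - y*z^3 + x*z^2 + 3*y*z - x
tr(b^2 a^-1 b^-1 a b a) = tr(b^-1 a b a b^2) tr(a) - tr(b^-1 a b a b^2 a) = -x*y^2*z^2 + x^2*y*z + y^3*z + y*z^3 - 3*y*z - x
and tr(b^2 a^-1 b^-1 a b a^-1) = tr(b^2 a^-1 b^-1 a b) tr(a) - tr(b^2 a^-1 b^-1 a b a) = -x^2*y^3*z + x^3*y^2 + x*y^4 + 2*x*y^2*z^2 - y^3*z - y*z^3 - x^3 - 4*x*y^2 - x*z^2 + 3*y*z + 3*x
tr(a^-1 b^-1 a b a^-2 b^2) = tr(b^2 a^-1 b^-1 a b a^-1) tr(a) - tr(b^2 a^-1 b^-1 a b) = -x^3*y^3*z + x^4*y^2 + x^2*y^4 + 2*x^2*y^2*z^2 - x*y*z^3 - x^4 - 5*x^2*y^2 - x^2*z^2 - y^4 - y^2*z^2 + 2*x*y*z + 4*x^2 + 4*y^2 + z^2 - 2
tr(b a b a^-1) = tr(b a b) tr(a) - tr(b a b a) = x*y*z - x^2 - z^2 + 2
tr(a b a^-2 b) = tr(b a b a^-1) tr(a) - tr(b a b) = x^2*y*z - x^3 - x*z^2 - y*z + 3*x
tr(b^-1 a b a^-2 b^2 a^-2) = tr(a^-1 b^-1 a b a^-2 b^2) tr(a) - tr(a^-1 b^-1 a b a^-2 b^2 a) = -x^4*y^3*z + x^5*y^2 + x^3*y^4 + 2*x^3*y^2*z^2 - x^2*y*z^3 - x^5 - 5*x^3*y^2 - x^3*z^2 - x*y^4 - x*y^2*z^2 + x^2*y*z + 5*x^3 + 4*x*y^2 + 2*x*z^2 + y*z - 5*x
and tr(b^3) = tr(b) tr(b^2) - tr(b) = y^3 - 3*y
next, tr(b^3 a) = tr(b) tr(b a b) - tr(b a) = y^2*z - x*y - z
and tr(b^2 a^-1 b) = tr(b^3) tr(a) - tr(b^3 a) = x*y^3 - y^2*z - 2*x*y + z
next, tr(b^2 a^-1 b a) = tr(b a b^2) tr(a) - tr(b a b^2 a) = x*y^2*z - x^2*y - y*z^2 + y
next, tr(a^-1 b^2 a^-1 b) = tr(b^2 a^-1 b) tr(a) - tr(b^2 a^-1 b a) = x^2*y^3 - 2*x*y^2*z - x^2*y + y*z^2 + x*z - y
tr(b a^-2 b^2 a^-1) = tr(a^-1 b^2 a^-1 b) tr(a) - tr(a^-1 b^2 a^-1 b a) = x^3*y^3 - 2*x^2*y^2*z - x^3*y - x*y^3 + x*y*z^2 + x^2*z + y^2*z + x*y - z
and tr(b^2 a^-2 b^-2 a b a^-2) = tr(b^-1 a b a^-2 b^2 a^-2) tr(b) - tr(b^-1 a b a^-2 b^2 a^-2 b) = -x^4*y^4*z + x^5*y^3 + x^3*y^5 + 2*x^3*y^3*z^2 - x^2*y^2*z^3 - x^5*y - 6*x^3*y^3 - x^3*y*z^2 - x*y^5 - x*y^3*z^2 + 3*x^2*y^2*z + 6*x^3*y + 5*x*y^3 + x*y*z^2 - x^2*z - 6*x*y + z
tr(b^2 a^-1 b^-2 a b) = tr(b^-1 a b^3 a^-1) tr(b) - tr(b^-1 a b^3 a^-1 b) = -x*y^4*z + x^2*y^3 + y^5 + y^3*z^2 + x*y^2*z - x^2*y - 5*y^3 - y*z^2 + 5*y
tr(b^-2 a b a b^2 a) = tr(a b a b^2 a b^-1) tr(b) - tr(a b a b^2 a) = x*y^3*z^2 - x^2*y^2*z - y^4*z - y^2*z^3 + x^2*z + 4*y^2*z - x*y - z
tr(b^2 a^-1 b^-2 a b a) = tr(b^-2 a b a b^2) tr(a) - tr(b^-2 a b a b^2 a) = -x*y^3*z^2 + x^2*y^2*z + y^4*z + y^2*z^3 - 4*y^2*z + z
and tr(a^-1 b^-2 a b a^-1 b^2) = tr(b^2 a^-1 b^-2 a b) tr(a) - tr(b^2 a^-1 b^-2 a b a) = -x^2*y^4*z + x^3*y^3 + x*y^5 + 2*x*y^3*z^2 - y^4*z - y^2*z^3 - x^3*y - 5*x*y^3 - x*y*z^2 + 4*y^2*z + 5*x*y - z
tr(b^2 a^-2 b^-2 a b a^-1) = tr(a^-1 b^-2 a b a^-1 b^2) tr(a) - tr(a^-1 b^-2 a b a^-1 b^2 a) = -x^3*y^4*z + x^4*y^3 + x^2*y^5 + 2*x^2*y^3*z^2 - x*y^4*z - x*y^2*z^3 - x^4*y - 5*x^2*y^3 - x^2*y*z^2 + 4*x*y^2*z + 5*x^2*y - x*z - y
tr(a b a^-3 b^2 a^-2 b^-2) = tr(b^2 a^-2 b^-2 a b a^-2) tr(a) - tr(b^2 a^-2 b^-2 a b a^-1) = -x^5*y^4*z + x^6*y^3 + x^4*y^5 + 2*x^4*y^3*z^2 + x^3*y^4*z - x^3*y^2*z^3 - x^6*y - 7*x^4*y^3 - x^4*y*z^2 - 2*x^2*y^5 - 3*x^2*y^3*z^2 + 3*x^3*y^2*z + x*y^4*z + x*y^2*z^3 + 7*x^4*y + 10*x^2*y^3 + 2*x^2*y*z^2 - x^3*z - 4*x*y^2*z - 11*x^2*y + 2*x*z + y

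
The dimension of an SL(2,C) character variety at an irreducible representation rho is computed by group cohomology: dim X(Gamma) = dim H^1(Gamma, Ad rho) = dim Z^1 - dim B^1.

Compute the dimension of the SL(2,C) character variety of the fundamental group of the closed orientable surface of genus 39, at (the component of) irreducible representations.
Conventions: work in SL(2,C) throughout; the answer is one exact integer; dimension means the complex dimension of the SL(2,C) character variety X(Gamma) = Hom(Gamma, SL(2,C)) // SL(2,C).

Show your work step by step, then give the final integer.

The genus-39 surface group: 2g = 78 generators, one relator prod [a_i, b_i].
Unconstrained cocycle data is one sl_2 vector per generator (234 dimensions), cut by the relator condition d_2(z) = 0.
d_2 is surjective at irreducible rho (its cokernel H^2 is dual to H^0 = 0), so dim Z^1 = 234 - 3 = 231.
Coboundaries contribute dim B^1 = 3 (injective at irreducible rho).
Hence dim X = 231 - 3 = 228.

228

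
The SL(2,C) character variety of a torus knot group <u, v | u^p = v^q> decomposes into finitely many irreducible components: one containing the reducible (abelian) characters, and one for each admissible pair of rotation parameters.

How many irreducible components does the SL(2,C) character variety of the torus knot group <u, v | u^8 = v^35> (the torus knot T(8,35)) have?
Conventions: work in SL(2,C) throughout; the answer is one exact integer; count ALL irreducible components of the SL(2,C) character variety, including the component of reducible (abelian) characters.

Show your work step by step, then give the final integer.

For T(8,35): irreducibility forces the central element u^8 = v^35 to one of +I, -I.
This locks tr(u) to 2*cos(pi*alpha/8), alpha in 1..7, and tr(v) to 2*cos(pi*beta/35), beta in 1..34, on each component of irreducible characters.
The two central values (-1)^alpha I and (-1)^beta I must be the same matrix, so alpha and beta share a parity.
Enumerate parity-matched pairs: 4*17 odd-odd plus 3*17 even-even gives 119.
That is 119 components of irreducible characters, and with the reducible (abelian) component the total is 120.

120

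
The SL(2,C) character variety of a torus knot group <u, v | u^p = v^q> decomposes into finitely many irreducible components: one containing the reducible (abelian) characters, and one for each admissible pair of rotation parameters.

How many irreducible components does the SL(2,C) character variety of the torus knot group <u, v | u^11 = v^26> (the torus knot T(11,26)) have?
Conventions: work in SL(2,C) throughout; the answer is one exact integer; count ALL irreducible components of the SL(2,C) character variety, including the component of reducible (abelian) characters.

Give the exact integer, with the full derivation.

For T(11,26): irreducibility forces the central element u^11 = v^26 to one of +I, -I.
This locks tr(u) to 2*cos(pi*alpha/11), alpha in 1..10, and tr(v) to 2*cos(pi*beta/26), beta in 1..25, on each component of irreducible characters.
Consistency of u^11 = (-1)^alpha I with v^26 = (-1)^beta I forces alpha = beta (mod 2).
count pairs: odd alpha (5 choices) x odd beta (13), plus even alpha (5) x even beta (12): 5*13 + 5*12 = 125.
Total: 125 irreducible-character components + 1 reducible (abelian) component = 126.

126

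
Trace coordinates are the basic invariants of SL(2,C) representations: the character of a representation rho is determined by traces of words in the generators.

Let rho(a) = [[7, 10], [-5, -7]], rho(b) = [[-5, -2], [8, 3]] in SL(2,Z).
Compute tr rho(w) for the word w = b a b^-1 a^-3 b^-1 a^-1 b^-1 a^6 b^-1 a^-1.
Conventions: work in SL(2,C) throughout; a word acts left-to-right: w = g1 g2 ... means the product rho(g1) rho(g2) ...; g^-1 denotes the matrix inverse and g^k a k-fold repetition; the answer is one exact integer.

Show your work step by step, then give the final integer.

rho(b) = [[-5, -2], [8, 3]]
... * rho(a) = [[7, 10], [-5, -7]]  ->  [[-25, -36], [41, 59]]
... * rho(b^-1) = [[3, 2], [-8, -5]]  ->  [[213, 130], [-349, -213]]
... * rho(a^-1) = [[-7, -10], [5, 7]]  ->  [[-841, -1220], [1378, 1999]]
... * rho(a^-1) = [[-7, -10], [5, 7]]  ->  [[-213, -130], [349, 213]]
... * rho(a^-1) = [[-7, -10], [5, 7]]  ->  [[841, 1220], [-1378, -1999]]
... * rho(b^-1) = [[3, 2], [-8, -5]]  ->  [[-7237, -4418], [11858, 7239]]
... * rho(a^-1) = [[-7, -10], [5, 7]]  ->  [[28569, 41444], [-46811, -67907]]
... * rho(b^-1) = [[3, 2], [-8, -5]]  ->  [[-245845, -150082], [402823, 245913]]
... * rho(a) = [[7, 10], [-5, -7]]  ->  [[-970505, -1407876], [1590196, 2306839]]
... * rho(a) = [[7, 10], [-5, -7]]  ->  [[245845, 150082], [-402823, -245913]]
... * rho(a) = [[7, 10], [-5, -7]]  ->  [[970505, 1407876], [-1590196, -2306839]]
... * rho(a) = [[7, 10], [-5, -7]]  ->  [[-245845, -150082], [402823, 245913]]
... * rho(a) = [[7, 10], [-5, -7]]  ->  [[-970505, -1407876], [1590196, 2306839]]
... * rho(a) = [[7, 10], [-5, -7]]  ->  [[245845, 150082], [-402823, -245913]]
... * rho(b^-1) = [[3, 2], [-8, -5]]  ->  [[-463121, -258720], [758835, 423919]]
... * rho(a^-1) = [[-7, -10], [5, 7]]  ->  [[1948247, 2820170], [-3192250, -4620917]]
tr = 1948247 + -4620917 = -2672670

-2672670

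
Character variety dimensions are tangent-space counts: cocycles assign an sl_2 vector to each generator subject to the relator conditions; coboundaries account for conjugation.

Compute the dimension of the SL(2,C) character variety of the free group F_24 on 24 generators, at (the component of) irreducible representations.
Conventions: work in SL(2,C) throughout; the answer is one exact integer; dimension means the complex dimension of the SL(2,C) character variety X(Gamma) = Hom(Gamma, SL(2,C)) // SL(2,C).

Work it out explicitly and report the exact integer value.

Here Gamma is free of rank 24 — no relator constrains a cocycle.
Z^1(Gamma, Ad rho) = (sl_2)^24: a cocycle is a free choice of one sl_2 vector per generator, so dim Z^1 = 3*24 = 72.
dim B^1 = 3: the coboundary map is injective because an irreducible image has centralizer 0 in sl_2.
Therefore dim X = 72 - 3 = 69.

69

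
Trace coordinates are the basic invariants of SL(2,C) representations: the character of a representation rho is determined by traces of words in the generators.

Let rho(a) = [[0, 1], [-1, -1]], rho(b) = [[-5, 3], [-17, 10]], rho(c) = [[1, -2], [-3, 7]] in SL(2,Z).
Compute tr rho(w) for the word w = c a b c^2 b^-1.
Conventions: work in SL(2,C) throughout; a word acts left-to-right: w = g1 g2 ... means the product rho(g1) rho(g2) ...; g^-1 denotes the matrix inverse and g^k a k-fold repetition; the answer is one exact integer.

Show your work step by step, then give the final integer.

rho(c) = [[1, -2], [-3, 7]]
... * rho(a) = [[0, 1], [-1, -1]]  ->  [[2, 3], [-7, -10]]
... * rho(b) = [[-5, 3], [-17, 10]]  ->  [[-61, 36], [205, -121]]
... * rho(c) = [[1, -2], [-3, 7]]  ->  [[-169, 374], [568, -1257]]
... * rho(c) = [[1, -2], [-3, 7]]  ->  [[-1291, 2956], [4339, -9935]]
... * rho(b^-1) = [[10, -3], [17, -5]]  ->  [[37342, -10907], [-125505, 36658]]
tr = 37342 + 36658 = 74000

74000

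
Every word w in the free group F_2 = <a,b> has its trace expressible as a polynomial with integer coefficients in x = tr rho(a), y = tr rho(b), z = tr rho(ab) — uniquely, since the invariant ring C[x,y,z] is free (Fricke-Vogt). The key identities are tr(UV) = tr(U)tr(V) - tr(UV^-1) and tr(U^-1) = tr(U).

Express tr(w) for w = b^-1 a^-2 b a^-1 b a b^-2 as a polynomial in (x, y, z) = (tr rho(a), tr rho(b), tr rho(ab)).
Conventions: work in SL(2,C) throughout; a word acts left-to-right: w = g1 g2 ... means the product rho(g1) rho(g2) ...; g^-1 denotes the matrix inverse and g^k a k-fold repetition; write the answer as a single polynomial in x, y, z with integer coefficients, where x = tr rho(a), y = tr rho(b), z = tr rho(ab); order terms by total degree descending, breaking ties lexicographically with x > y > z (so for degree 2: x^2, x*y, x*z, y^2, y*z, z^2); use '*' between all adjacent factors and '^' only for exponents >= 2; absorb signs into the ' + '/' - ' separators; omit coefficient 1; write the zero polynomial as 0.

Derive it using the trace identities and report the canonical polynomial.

next, trace(b^2 a) = trace(b)*trace(a b) - trace(a)   [square of b] = y*z - x
next, trace(b^2) = trace(b)*trace(b) - trace(1)   [square of b] = y^2 - 2
trace(a b^2 a) = trace(a)*trace(b^2 a) - trace(b^2)   [square of a] = x*y*z - x^2 - y^2 + 2
trace(a b a b) = trace(a b)*trace(a b) - trace(1)   [split at a repeated a] = z^2 - 2
trace(a b a) = trace(a)*trace(b a) - trace(b)   [square of a] = x*z - y
trace(a b^2 a b) = trace(b)*trace(a b a b) - trace(a b a)   [square of b] = y*z^2 - x*z - y
trace(b^-1 a b^2 a) = trace(a b^2 a)*trace(b) - trace(a b^2 a b)   [inverse elimination on b] = x*y^2*z - x^2*y - y^3 - y*z^2 + x*z + 3*y
trace(b^2 a b^-2 a) = trace(b^-1 a b^2 a)*trace(b) - trace(b^-1 a b^2 a b)   [inverse elimination on b] = x*y^3*z - x^2*y^2 - y^4 - y^2*z^2 + x^2 + 4*y^2 - 2
next, trace(b a b^-2 a^-1 b) = trace(b^2 a b^-2)*trace(a) - trace(b^2 a b^-2 a)   [inverse elimination on a] = -x*y^3*z + x^2*y^2 + y^4 + y^2*z^2 - 4*y^2 + 2
trace(b a b a b a) = trace(a b)*trace(a b a b) - trace(a^-1 b^-1)   [split at a repeated a] = z^3 - 3*z
trace(a^-1 b a b a b) = trace(b a b a b)*trace(a) - trace(b a b a b a)   [inverse elimination on a] = x*y*z^2 - x^2*z - z^3 - x*y + 3*z
and trace(a^-1 b a b a b^-1) = trace(a^-1 b a b a)*trace(b) - trace(a^-1 b a b a b)   [inverse elimination on b] = -x*y*z^2 + x^2*z + y^2*z + z^3 - 3*z
and trace(b a b^-2 a^-1 b a) = trace(a^-1 b a b a b^-1)*trace(b) - trace(a^-1 b a b a)   [inverse elimination on b] = -x*y^2*z^2 + x^2*y*z + y^3*z + y*z^3 - 4*y*z + x
and trace(a^-1 b a^-1 b a b^-2) = trace(b a b^-2 a^-1 b)*trace(a) - trace(b a b^-2 a^-1 b a)   [inverse elimination on a] = -x^2*y^3*z + x^3*y^2 + x*y^4 + 2*x*y^2*z^2 - x^2*y*z - y^3*z - y*z^3 - 4*x*y^2 + 4*y*z + x
next, trace(b a^-1 b) = trace(b^2)*trace(a) - trace(b^2 a)   [inverse elimination on a] = x*y^2 - y*z - x
next, trace(b^2 a b) = trace(b)*trace(b a b) - trace(b a)   [square of b] = y^2*z - x*y - z
and trace(b a b a^-1 b) = trace(b^2 a b)*trace(a) - trace(b^2 a b a)   [inverse elimination on a] = x*y^2*z - x^2*y - y*z^2 + y
and trace(a^-1 b a^-1 b a b) = trace(b a b a^-1 b)*trace(a) - trace(b a b a^-1 b a)   [inverse elimination on a] = x^2*y^2*z - x^3*y - 2*x*y*z^2 + x^2*z + z^3 + 2*x*y - 3*z
and trace(a^-1 b a^-1 b a b^-1) = trace(a^-1 b a^-1 b a)*trace(b) - trace(a^-1 b a^-1 b a b)   [inverse elimination on b] = -x^2*y^2*z + x^3*y + x*y^3 + 2*x*y*z^2 - x^2*z - y^2*z - z^3 - 3*x*y + 3*z
trace(b a^-1 b a b^-3 a^-1) = trace(a^-1 b a^-1 b a b^-2)*trace(b) - trace(a^-1 b a^-1 b a b^-1)   [inverse elimination on b] = -x^2*y^4*z + x^3*y^3 + x*y^5 + 2*x*y^3*z^2 - y^4*z - y^2*z^3 - x^3*y - 5*x*y^3 - 2*x*y*z^2 + x^2*z + 5*y^2*z + z^3 + 4*x*y - 3*z
next, trace(a^-1 b a b) = trace(b a b)*trace(a) - trace(b a b a)   [inverse elimination on a] = x*y*z - x^2 - z^2 + 2
and trace(a^-1 b a b^-1) = trace(a^-1 b a)*trace(b) - trace(a^-1 b a b)   [inverse elimination on b] = -x*y*z + x^2 + y^2 + z^2 - 2
next, trace(a^-1 b a b^-2) = trace(a^-1 b a b^-1)*trace(b) - trace(a^-1 b a)   [inverse elimination on b] = -x*y^2*z + x^2*y + y^3 + y*z^2 - 3*y
and trace(b^-1 a^-2 b a^-1 b a b^-2) = trace(b a^-1 b a b^-3 a^-1)*trace(a) - trace(b a^-1 b a b^-3)   [inverse elimination on a] = -x^3*y^4*z + x^4*y^3 + x^2*y^5 + 2*x^2*y^3*z^2 - x*y^4*z - x*y^2*z^3 - x^4*y - 5*x^2*y^3 - 2*x^2*y*z^2 + x^3*z + 6*x*y^2*z + x*z^3 + 3*x^2*y - y^3 - y*z^2 - 3*x*z + 3*y

-x^3*y^4*z + x^4*y^3 + x^2*y^5 + 2*x^2*y^3*z^2 - x*y^4*z - x*y^2*z^3 - x^4*y - 5*x^2*y^3 - 2*x^2*y*z^2 + x^3*z + 6*x*y^2*z + x*z^3 + 3*x^2*y - y^3 - y*z^2 - 3*x*z + 3*y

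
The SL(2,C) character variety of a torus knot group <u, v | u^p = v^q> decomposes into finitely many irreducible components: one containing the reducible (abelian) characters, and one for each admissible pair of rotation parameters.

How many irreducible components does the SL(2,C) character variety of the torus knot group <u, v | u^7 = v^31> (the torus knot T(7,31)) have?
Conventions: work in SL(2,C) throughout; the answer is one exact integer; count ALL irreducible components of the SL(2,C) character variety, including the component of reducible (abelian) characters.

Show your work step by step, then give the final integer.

91

For T(7,31): irreducibility forces the central element u^7 = v^31 to one of +I, -I.
On an irreducible component, tr(u) is locked at 2*cos(pi*alpha/7) for some alpha in 1..6, and tr(v) at 2*cos(pi*beta/31) for some beta in 1..30.
The two central values (-1)^alpha I and (-1)^beta I must be the same matrix, so alpha and beta share a parity.
Counting: 3 odd alphas x 15 odd betas + 3 even alphas x 15 even betas = 45 + 45 = 90.
Total: 90 irreducible-character components + 1 reducible (abelian) component = 91.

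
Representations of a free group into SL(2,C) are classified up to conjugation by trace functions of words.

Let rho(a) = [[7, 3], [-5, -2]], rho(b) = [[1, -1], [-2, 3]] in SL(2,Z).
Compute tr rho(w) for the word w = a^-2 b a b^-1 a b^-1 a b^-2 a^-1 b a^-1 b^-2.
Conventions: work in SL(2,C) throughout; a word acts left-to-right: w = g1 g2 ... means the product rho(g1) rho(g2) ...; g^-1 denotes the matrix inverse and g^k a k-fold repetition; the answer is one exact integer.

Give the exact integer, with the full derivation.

-44882370

rho(a^-1) = [[-2, -3], [5, 7]]
... * rho(a^-1) = [[-2, -3], [5, 7]]  ->  [[-11, -15], [25, 34]]
... * rho(b) = [[1, -1], [-2, 3]]  ->  [[19, -34], [-43, 77]]
... * rho(a) = [[7, 3], [-5, -2]]  ->  [[303, 125], [-686, -283]]
... * rho(b^-1) = [[3, 1], [2, 1]]  ->  [[1159, 428], [-2624, -969]]
... * rho(a) = [[7, 3], [-5, -2]]  ->  [[5973, 2621], [-13523, -5934]]
... * rho(b^-1) = [[3, 1], [2, 1]]  ->  [[23161, 8594], [-52437, -19457]]
... * rho(a) = [[7, 3], [-5, -2]]  ->  [[119157, 52295], [-269774, -118397]]
... * rho(b^-1) = [[3, 1], [2, 1]]  ->  [[462061, 171452], [-1046116, -388171]]
... * rho(b^-1) = [[3, 1], [2, 1]]  ->  [[1729087, 633513], [-3914690, -1434287]]
... * rho(a^-1) = [[-2, -3], [5, 7]]  ->  [[-290609, -752670], [657945, 1704061]]
... * rho(b) = [[1, -1], [-2, 3]]  ->  [[1214731, -1967401], [-2750177, 4454238]]
... * rho(a^-1) = [[-2, -3], [5, 7]]  ->  [[-12266467, -17416000], [27771544, 39430197]]
... * rho(b^-1) = [[3, 1], [2, 1]]  ->  [[-71631401, -29682467], [162175026, 67201741]]
... * rho(b^-1) = [[3, 1], [2, 1]]  ->  [[-274259137, -101313868], [620928560, 229376767]]
tr = -274259137 + 229376767 = -44882370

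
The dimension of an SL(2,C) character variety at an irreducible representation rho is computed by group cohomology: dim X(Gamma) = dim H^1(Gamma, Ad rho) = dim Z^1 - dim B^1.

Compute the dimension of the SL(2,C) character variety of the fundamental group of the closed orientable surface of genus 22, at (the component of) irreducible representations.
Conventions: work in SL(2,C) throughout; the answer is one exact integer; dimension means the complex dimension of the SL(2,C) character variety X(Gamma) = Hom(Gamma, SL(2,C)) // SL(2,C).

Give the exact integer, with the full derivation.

126

Gamma = pi_1(Sigma_22) = < a_1, b_1, ..., a_22, b_22 | prod [a_i, b_i] > has 2g = 44 generators and 1 relator.
Before the relator condition, cocycle space has dim 3*44 = 132.
At an irreducible rho, H^2 = coker(d_2) vanishes (Poincare duality: H^2 is dual to H^0 = invariants = 0), so d_2 is surjective onto sl_2 and dim Z^1 = 132 - 3 = 129.
dim B^1 = 3 (coboundaries, injective at irreducible rho).
dim H^1 = 129 - 3 = 126 = dim X.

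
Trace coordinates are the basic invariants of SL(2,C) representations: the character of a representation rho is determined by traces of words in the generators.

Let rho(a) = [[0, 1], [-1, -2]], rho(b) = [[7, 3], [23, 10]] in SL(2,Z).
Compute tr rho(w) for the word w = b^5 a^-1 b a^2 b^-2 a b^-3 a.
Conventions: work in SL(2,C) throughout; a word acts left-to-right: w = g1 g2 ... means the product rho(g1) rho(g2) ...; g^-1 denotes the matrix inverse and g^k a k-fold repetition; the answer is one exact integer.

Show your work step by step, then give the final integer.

rho(b) = [[7, 3], [23, 10]]
... * rho(b) = [[7, 3], [23, 10]]  ->  [[118, 51], [391, 169]]
... * rho(b) = [[7, 3], [23, 10]]  ->  [[1999, 864], [6624, 2863]]
... * rho(b) = [[7, 3], [23, 10]]  ->  [[33865, 14637], [112217, 48502]]
... * rho(b) = [[7, 3], [23, 10]]  ->  [[573706, 247965], [1901065, 821671]]
... * rho(a^-1) = [[-2, -1], [1, 0]]  ->  [[-899447, -573706], [-2980459, -1901065]]
... * rho(b) = [[7, 3], [23, 10]]  ->  [[-19491367, -8435401], [-64587708, -27952027]]
... * rho(a) = [[0, 1], [-1, -2]]  ->  [[8435401, -2620565], [27952027, -8683654]]
... * rho(a) = [[0, 1], [-1, -2]]  ->  [[2620565, 13676531], [8683654, 45319335]]
... * rho(b^-1) = [[10, -3], [-23, 7]]  ->  [[-288354563, 87874022], [-955508165, 291184383]]
... * rho(b^-1) = [[10, -3], [-23, 7]]  ->  [[-4904648136, 1480181843], [-16252322459, 4904815176]]
... * rho(a) = [[0, 1], [-1, -2]]  ->  [[-1480181843, -7865011822], [-4904815176, -26061952811]]
... * rho(b^-1) = [[10, -3], [-23, 7]]  ->  [[166093453476, -50614537225], [550376762893, -167719224149]]
... * rho(b^-1) = [[10, -3], [-23, 7]]  ->  [[2825068890935, -852582121003], [9361309784357, -2825164857722]]
... * rho(b^-1) = [[10, -3], [-23, 7]]  ->  [[47860077692419, -14443281519826], [158591889571176, -47860083357125]]
... * rho(a) = [[0, 1], [-1, -2]]  ->  [[14443281519826, 76746640732071], [47860083357125, 254312056285426]]
tr = 14443281519826 + 254312056285426 = 268755337805252

268755337805252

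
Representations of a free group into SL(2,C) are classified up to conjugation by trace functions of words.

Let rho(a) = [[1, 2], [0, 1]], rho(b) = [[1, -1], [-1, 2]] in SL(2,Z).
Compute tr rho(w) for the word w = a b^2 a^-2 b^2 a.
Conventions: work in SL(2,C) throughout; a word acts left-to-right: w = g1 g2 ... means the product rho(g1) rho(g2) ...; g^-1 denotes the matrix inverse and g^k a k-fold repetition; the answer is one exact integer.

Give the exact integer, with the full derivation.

rho(a) = [[1, 2], [0, 1]]
... * rho(b) = [[1, -1], [-1, 2]]  ->  [[-1, 3], [-1, 2]]
... * rho(b) = [[1, -1], [-1, 2]]  ->  [[-4, 7], [-3, 5]]
... * rho(a^-1) = [[1, -2], [0, 1]]  ->  [[-4, 15], [-3, 11]]
... * rho(a^-1) = [[1, -2], [0, 1]]  ->  [[-4, 23], [-3, 17]]
... * rho(b) = [[1, -1], [-1, 2]]  ->  [[-27, 50], [-20, 37]]
... * rho(b) = [[1, -1], [-1, 2]]  ->  [[-77, 127], [-57, 94]]
... * rho(a) = [[1, 2], [0, 1]]  ->  [[-77, -27], [-57, -20]]
tr = -77 + -20 = -97

-97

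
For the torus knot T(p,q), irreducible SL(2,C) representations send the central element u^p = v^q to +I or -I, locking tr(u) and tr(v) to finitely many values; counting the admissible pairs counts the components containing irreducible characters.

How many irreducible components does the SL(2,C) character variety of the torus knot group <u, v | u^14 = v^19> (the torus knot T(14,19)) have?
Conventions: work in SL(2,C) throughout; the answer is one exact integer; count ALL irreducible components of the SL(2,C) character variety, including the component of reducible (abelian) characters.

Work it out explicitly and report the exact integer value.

118

Gamma = < u, v | u^14 = v^19 > (torus knot T(14,19)); the central element u^14 = v^19 acts as +I or -I in any irreducible SL(2,C) representation.
This locks tr(u) to 2*cos(pi*alpha/14), alpha in 1..13, and tr(v) to 2*cos(pi*beta/19), beta in 1..18, on each component of irreducible characters.
Consistency of u^14 = (-1)^alpha I with v^19 = (-1)^beta I forces alpha = beta (mod 2).
Counting: 7 odd alphas x 9 odd betas + 6 even alphas x 9 even betas = 63 + 54 = 117.
That is 117 components of irreducible characters, and with the reducible (abelian) component the total is 118.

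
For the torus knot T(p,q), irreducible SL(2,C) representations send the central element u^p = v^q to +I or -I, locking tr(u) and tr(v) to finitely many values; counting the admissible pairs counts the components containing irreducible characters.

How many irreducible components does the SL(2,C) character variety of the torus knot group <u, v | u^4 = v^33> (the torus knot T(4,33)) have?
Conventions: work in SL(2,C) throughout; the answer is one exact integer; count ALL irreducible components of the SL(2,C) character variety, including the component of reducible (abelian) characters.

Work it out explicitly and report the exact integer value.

Gamma = < u, v | u^4 = v^33 > (torus knot T(4,33)); the central element u^4 = v^33 acts as +I or -I in any irreducible SL(2,C) representation.
So on each irreducible component the traces are pinned: tr(u) = 2*cos(pi*alpha/4) with 1 <= alpha <= 3, tr(v) = 2*cos(pi*beta/33) with 1 <= beta <= 32.
u^4 = (-1)^alpha I and v^33 = (-1)^beta I must agree, so alpha and beta have equal parity.
Counting: 2 odd alphas x 16 odd betas + 1 even alphas x 16 even betas = 32 + 16 = 48.
That is 48 components of irreducible characters, and with the reducible (abelian) component the total is 49.

49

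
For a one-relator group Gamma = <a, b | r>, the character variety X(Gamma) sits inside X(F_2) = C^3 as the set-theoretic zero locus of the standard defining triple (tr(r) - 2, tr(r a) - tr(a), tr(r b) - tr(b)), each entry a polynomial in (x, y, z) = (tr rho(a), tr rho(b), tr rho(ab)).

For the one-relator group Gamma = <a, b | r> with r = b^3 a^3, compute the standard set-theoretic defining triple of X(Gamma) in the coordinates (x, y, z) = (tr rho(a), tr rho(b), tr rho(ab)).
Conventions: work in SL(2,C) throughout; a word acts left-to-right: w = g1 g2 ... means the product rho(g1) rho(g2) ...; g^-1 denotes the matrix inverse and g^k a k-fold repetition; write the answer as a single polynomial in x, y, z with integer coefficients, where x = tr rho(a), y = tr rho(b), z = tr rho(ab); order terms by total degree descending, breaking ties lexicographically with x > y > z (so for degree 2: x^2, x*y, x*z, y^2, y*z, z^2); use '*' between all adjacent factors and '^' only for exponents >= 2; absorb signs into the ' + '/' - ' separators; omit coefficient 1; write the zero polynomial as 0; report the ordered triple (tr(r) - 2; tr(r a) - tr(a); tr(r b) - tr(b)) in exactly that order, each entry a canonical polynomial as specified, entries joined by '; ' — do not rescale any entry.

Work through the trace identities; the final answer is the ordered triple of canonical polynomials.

trace(a b^2) = trace(b) * trace(a b) - trace(a) = y*z - x
trace(b^3 a) = trace(b) * trace(a b^2) - trace(a b) = y^2*z - x*y - z
and trace(b^2) = trace(b) * trace(b) - trace(1) = y^2 - 2
next, trace(b^3) = trace(b) * trace(b^2) - trace(b) = y^3 - 3*y
trace(a b^3 a) = trace(a) * trace(b^3 a) - trace(b^3) = x*y^2*z - x^2*y - y^3 - x*z + 3*y
trace(b^3 a^3) = trace(a) * trace(a b^3 a) - trace(a b^3) = x^2*y^2*z - x^3*y - x*y^3 - x^2*z - y^2*z + 4*x*y + z
trace(b^3 a^4) = trace(a) * trace(a^2 b^3 a) - trace(a^2 b^3) = x^3*y^2*z - x^4*y - x^2*y^3 - x^3*z - 2*x*y^2*z + 5*x^2*y + y^3 + 2*x*z - 3*y
trace(b a^2 b) = trace(a) * trace(b^2 a) - trace(b^2)  (reduce the a square) = x*y*z - x^2 - y^2 + 2
next, trace(a b^4 a) = trace(b) * trace(b a^2 b^2) - trace(b a^2 b)  (reduce the b square) = x*y^3*z - x^2*y^2 - y^4 - 2*x*y*z + x^2 + 4*y^2 - 2
next, trace(a b^4) = trace(b) * trace(a b^3) - trace(a b^2)  (reduce the b square) = y^3*z - x*y^2 - 2*y*z + x
next, trace(b^3 a^3 b) = trace(a) * trace(a b^4 a) - trace(a b^4)  (reduce the a square) = x^2*y^3*z - x^3*y^2 - x*y^4 - 2*x^2*y*z - y^3*z + x^3 + 5*x*y^2 + 2*y*z - 3*x
assemble the triple (trace(r) - 2; trace(r a) - x; trace(r b) - y)

x^2*y^2*z - x^3*y - x*y^3 - x^2*z - y^2*z + 4*x*y + z - 2; x^3*y^2*z - x^4*y - x^2*y^3 - x^3*z - 2*x*y^2*z + 5*x^2*y + y^3 + 2*x*z - x - 3*y; x^2*y^3*z - x^3*y^2 - x*y^4 - 2*x^2*y*z - y^3*z + x^3 + 5*x*y^2 + 2*y*z - 3*x - y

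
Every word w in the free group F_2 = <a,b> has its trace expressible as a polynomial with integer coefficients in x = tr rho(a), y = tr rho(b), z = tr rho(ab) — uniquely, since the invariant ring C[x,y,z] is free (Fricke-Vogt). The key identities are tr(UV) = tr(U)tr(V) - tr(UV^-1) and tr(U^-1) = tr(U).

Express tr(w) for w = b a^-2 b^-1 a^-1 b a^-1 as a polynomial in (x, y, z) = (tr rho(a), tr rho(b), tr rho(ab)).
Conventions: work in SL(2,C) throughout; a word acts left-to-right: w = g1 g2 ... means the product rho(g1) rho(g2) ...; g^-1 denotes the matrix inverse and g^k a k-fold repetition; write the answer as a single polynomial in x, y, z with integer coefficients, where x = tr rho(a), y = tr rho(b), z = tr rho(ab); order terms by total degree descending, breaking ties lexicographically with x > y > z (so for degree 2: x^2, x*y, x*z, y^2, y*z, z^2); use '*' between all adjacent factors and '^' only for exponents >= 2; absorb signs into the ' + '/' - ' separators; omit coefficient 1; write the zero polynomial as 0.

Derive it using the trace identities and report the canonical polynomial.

x^3*y^2*z - x^2*y^3 - 2*x^2*y*z^2 + x*y^2*z + x*z^3 + x^2*y - 2*x*z + y

trace(b^2) = trace(b) * trace(b) - trace(1) = y^2 - 2
trace(b^2 a) = trace(b) * trace(a b) - trace(a) = y*z - x
trace(a^-1 b^2) = trace(b^2) * trace(a) - trace(b^2 a) = x*y^2 - y*z - x
trace(b a^-2 b) = trace(a^-1 b^2) * trace(a) - trace(a^-1 b^2 a) = x^2*y^2 - x*y*z - x^2 - y^2 + 2
trace(b a b a) = trace(a b) * trace(a b) - trace(1) = z^2 - 2
trace(b a b a^-1) = trace(b a b) * trace(a) - trace(b a b a) = x*y*z - x^2 - z^2 + 2
trace(b a^-2 b a) = trace(b a b a^-1) * trace(a) - trace(b a b) = x^2*y*z - x^3 - x*z^2 - y*z + 3*x
trace(a^-1 b a^-1 b a^-1) = trace(b a^-2 b) * trace(a) - trace(b a^-2 b a) = x^3*y^2 - 2*x^2*y*z - x*y^2 + x*z^2 + y*z - x
trace(a^-1 b a^-1 b) = trace(b a^-1 b) * trace(a) - trace(b a^-1 b a) = x^2*y^2 - 2*x*y*z + z^2 - 2
trace(a^-1 b a^-1 b a^-2) = trace(a^-1 b a^-1 b a^-1) * trace(a) - trace(a^-1 b a^-1 b) = x^4*y^2 - 2*x^3*y*z - 2*x^2*y^2 + x^2*z^2 + 3*x*y*z - x^2 - z^2 + 2
trace(b^3) = trace(b) * trace(b^2) - trace(b) = y^3 - 3*y
trace(b^3 a) = trace(b) * trace(b a b) - trace(b a) = y^2*z - x*y - z
trace(b a^-1 b^2) = trace(b^3) * trace(a) - trace(b^3 a) = x*y^3 - y^2*z - 2*x*y + z
trace(a b a) = trace(a) * trace(b a) - trace(b) = x*z - y
trace(b^2 a b a) = trace(b) * trace(a b a b) - trace(a b a) = y*z^2 - x*z - y
trace(b a^-1 b^2 a) = trace(b^2 a b) * trace(a) - trace(b^2 a b a) = x*y^2*z - x^2*y - y*z^2 + y
trace(b a^-1 b^2 a^-1) = trace(b a^-1 b^2) * trace(a) - trace(b a^-1 b^2 a) = x^2*y^3 - 2*x*y^2*z - x^2*y + y*z^2 + x*z - y
trace(b a^-2 b a^-1 b) = trace(b a^-1 b^2 a^-1) * trace(a) - trace(b a^-1 b^2) = x^3*y^3 - 2*x^2*y^2*z - x^3*y - x*y^3 + x*y*z^2 + x^2*z + y^2*z + x*y - z
trace(b a^-1 b a b) = trace(b a b^2) * trace(a) - trace(b a b^2 a) = x*y^2*z - x^2*y - y*z^2 + y
trace(b a b a b a) = trace(a b a b) * trace(a b) - trace(b a) = z^3 - 3*z
trace(b a^-1 b a b a) = trace(b a b a b) * trace(a) - trace(b a b a b a) = x*y*z^2 - x^2*z - z^3 - x*y + 3*z
trace(b a^-1 b a b a^-1) = trace(b a^-1 b a b) * trace(a) - trace(b a^-1 b a b a) = x^2*y^2*z - x^3*y - 2*x*y*z^2 + x^2*z + z^3 + 2*x*y - 3*z
trace(b a^-2 b a^-1 b a) = trace(b a^-1 b a b a^-1) * trace(a) - trace(b a^-1 b a b) = x^3*y^2*z - x^4*y - 2*x^2*y*z^2 + x^3*z - x*y^2*z + x*z^3 + 3*x^2*y + y*z^2 - 3*x*z - y
trace(a^-1 b a^-1 b a^-2 b) = trace(b a^-2 b a^-1 b) * trace(a) - trace(b a^-2 b a^-1 b a) = x^4*y^3 - 3*x^3*y^2*z - x^2*y^3 + 3*x^2*y*z^2 + 2*x*y^2*z - x*z^3 - 2*x^2*y - y*z^2 + 2*x*z + y
trace(b a^-2 b^-1 a^-1 b a^-1) = trace(a^-1 b a^-1 b a^-2) * trace(b) - trace(a^-1 b a^-1 b a^-2 b) = x^3*y^2*z - x^2*y^3 - 2*x^2*y*z^2 + x*y^2*z + x*z^3 + x^2*y - 2*x*z + y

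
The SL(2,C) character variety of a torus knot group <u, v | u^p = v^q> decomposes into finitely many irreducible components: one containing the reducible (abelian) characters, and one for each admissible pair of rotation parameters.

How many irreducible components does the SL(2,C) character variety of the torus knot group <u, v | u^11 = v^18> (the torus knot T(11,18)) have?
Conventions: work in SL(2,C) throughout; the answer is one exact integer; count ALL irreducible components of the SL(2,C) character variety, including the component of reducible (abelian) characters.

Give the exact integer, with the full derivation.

Gamma = < u, v | u^11 = v^18 > (torus knot T(11,18)); the central element u^11 = v^18 acts as +I or -I in any irreducible SL(2,C) representation.
On an irreducible component, tr(u) is locked at 2*cos(pi*alpha/11) for some alpha in 1..10, and tr(v) at 2*cos(pi*beta/18) for some beta in 1..17.
Consistency of u^11 = (-1)^alpha I with v^18 = (-1)^beta I forces alpha = beta (mod 2).
count pairs: odd alpha (5 choices) x odd beta (9), plus even alpha (5) x even beta (8): 5*9 + 5*8 = 85.
That is 85 components of irreducible characters, and with the reducible (abelian) component the total is 86.

86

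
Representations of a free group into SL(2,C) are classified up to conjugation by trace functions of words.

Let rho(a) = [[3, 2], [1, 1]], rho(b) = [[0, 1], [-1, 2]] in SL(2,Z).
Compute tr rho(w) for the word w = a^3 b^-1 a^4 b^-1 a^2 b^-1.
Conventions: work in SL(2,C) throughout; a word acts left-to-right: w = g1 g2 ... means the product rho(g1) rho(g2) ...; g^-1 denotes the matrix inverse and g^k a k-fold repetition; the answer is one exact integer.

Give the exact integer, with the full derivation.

911509

rho(a) = [[3, 2], [1, 1]]
... * rho(a) = [[3, 2], [1, 1]]  ->  [[11, 8], [4, 3]]
... * rho(a) = [[3, 2], [1, 1]]  ->  [[41, 30], [15, 11]]
... * rho(b^-1) = [[2, -1], [1, 0]]  ->  [[112, -41], [41, -15]]
... * rho(a) = [[3, 2], [1, 1]]  ->  [[295, 183], [108, 67]]
... * rho(a) = [[3, 2], [1, 1]]  ->  [[1068, 773], [391, 283]]
... * rho(a) = [[3, 2], [1, 1]]  ->  [[3977, 2909], [1456, 1065]]
... * rho(a) = [[3, 2], [1, 1]]  ->  [[14840, 10863], [5433, 3977]]
... * rho(b^-1) = [[2, -1], [1, 0]]  ->  [[40543, -14840], [14843, -5433]]
... * rho(a) = [[3, 2], [1, 1]]  ->  [[106789, 66246], [39096, 24253]]
... * rho(a) = [[3, 2], [1, 1]]  ->  [[386613, 279824], [141541, 102445]]
... * rho(b^-1) = [[2, -1], [1, 0]]  ->  [[1053050, -386613], [385527, -141541]]
tr = 1053050 + -141541 = 911509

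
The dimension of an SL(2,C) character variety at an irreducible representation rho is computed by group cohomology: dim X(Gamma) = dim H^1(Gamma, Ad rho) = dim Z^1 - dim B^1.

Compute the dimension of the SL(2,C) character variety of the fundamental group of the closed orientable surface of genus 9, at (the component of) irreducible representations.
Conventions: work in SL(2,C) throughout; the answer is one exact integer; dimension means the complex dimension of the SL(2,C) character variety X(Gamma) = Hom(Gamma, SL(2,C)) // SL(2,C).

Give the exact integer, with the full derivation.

Gamma = pi_1(Sigma_9) = < a_1, b_1, ..., a_9, b_9 | prod [a_i, b_i] > has 2g = 18 generators and 1 relator.
Before the relator condition, cocycle space has dim 3*18 = 54.
d_2 is surjective at irreducible rho (its cokernel H^2 is dual to H^0 = 0), so dim Z^1 = 54 - 3 = 51.
As always at irreducible rho, dim B^1 = 3.
Hence dim X = 51 - 3 = 48.

48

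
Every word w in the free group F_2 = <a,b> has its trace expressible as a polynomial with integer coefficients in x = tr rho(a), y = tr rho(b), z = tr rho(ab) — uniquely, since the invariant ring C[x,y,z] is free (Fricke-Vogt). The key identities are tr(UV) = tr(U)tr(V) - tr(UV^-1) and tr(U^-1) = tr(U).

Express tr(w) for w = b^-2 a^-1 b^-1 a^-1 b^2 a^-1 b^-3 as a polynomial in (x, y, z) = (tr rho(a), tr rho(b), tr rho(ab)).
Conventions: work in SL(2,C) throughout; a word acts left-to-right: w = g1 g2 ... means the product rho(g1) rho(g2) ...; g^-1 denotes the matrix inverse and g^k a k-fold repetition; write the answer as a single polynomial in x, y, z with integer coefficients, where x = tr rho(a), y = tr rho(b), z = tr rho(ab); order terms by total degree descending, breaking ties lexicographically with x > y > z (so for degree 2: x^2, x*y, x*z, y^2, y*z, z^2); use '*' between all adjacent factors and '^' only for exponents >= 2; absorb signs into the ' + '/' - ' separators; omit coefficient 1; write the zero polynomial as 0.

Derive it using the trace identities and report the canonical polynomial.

tr(a^-1) = tr(a) = x
tr(a^2 b) = tr(a) * tr(b a) - tr(b)  (reduce the a square) = x*z - y
tr(a^2) = tr(a) * tr(a) - tr(1)  (reduce the a square) = x^2 - 2
tr(a b^2 a) = tr(b) * tr(a^2 b) - tr(a^2)  (reduce the b square) = x*y*z - x^2 - y^2 + 2
tr(a b a b) = tr(b a) * tr(b a) - tr(1)  (split on b) = z^2 - 2
tr(a b^2 a b) = tr(b) * tr(a b a b) - tr(a b a)  (reduce the b square) = y*z^2 - x*z - y
tr(b^2 a b^-1 a) = tr(a b^2 a) * tr(b) - tr(a b^2 a b)  (eliminate b^-1) = x*y^2*z - x^2*y - y^3 - y*z^2 + x*z + 3*y
tr(a^-1 b^2 a b^-1) = tr(b^2 a b^-1) * tr(a) - tr(b^2 a b^-1 a)  (eliminate a^-1) = -x*y^2*z + x^2*y + y^3 + y*z^2 - 3*y
tr(b^2) = tr(b) * tr(b) - tr(1)  (reduce the b square) = y^2 - 2
tr(b^-2 a^-1 b^2 a) = tr(a^-1 b^2 a b^-1) * tr(b) - tr(a^-1 b^2 a)  (eliminate b^-1) = -x*y^3*z + x^2*y^2 + y^4 + y^2*z^2 - 4*y^2 + 2
tr(b^-1 a^-1 b^2 a^-1 b^-1) = tr(b^-2 a^-1 b^2) * tr(a) - tr(b^-2 a^-1 b^2 a)  (eliminate a^-1) = x*y^3*z - x^2*y^2 - y^4 - y^2*z^2 + x^2 + 4*y^2 - 2
tr(b^2 a) = tr(b) * tr(a b) - tr(a)  (reduce the b square) = y*z - x
tr(a^-1 b^2) = tr(b^2) * tr(a) - tr(b^2 a)  (eliminate a^-1) = x*y^2 - y*z - x
tr(a^-1 b^2 a^-1) = tr(a^-1 b^2) * tr(a) - tr(a^-1 b^2 a)  (eliminate a^-1) = x^2*y^2 - x*y*z - x^2 - y^2 + 2
tr(b^3) = tr(b) * tr(b^2) - tr(b)  (reduce the b square) = y^3 - 3*y
tr(b^3 a) = tr(b) * tr(a b^2) - tr(a b)  (reduce the b square) = y^2*z - x*y - z
tr(b a^-1 b^2) = tr(b^3) * tr(a) - tr(b^3 a)  (eliminate a^-1) = x*y^3 - y^2*z - 2*x*y + z
tr(b a^-1 b^2 a) = tr(b^2 a b) * tr(a) - tr(b^2 a b a)  (eliminate a^-1) = x*y^2*z - x^2*y - y*z^2 + y
tr(a^-1 b^2 a^-1 b) = tr(b a^-1 b^2) * tr(a) - tr(b a^-1 b^2 a)  (eliminate a^-1) = x^2*y^3 - 2*x*y^2*z - x^2*y + y*z^2 + x*z - y
tr(b^-1 a^-1 b^2 a^-1) = tr(a^-1 b^2 a^-1) * tr(b) - tr(a^-1 b^2 a^-1 b)  (eliminate b^-1) = x*y^2*z - y^3 - y*z^2 - x*z + 3*y
tr(b^-1 a^-1 b^2 a^-1 b^-2) = tr(b^-1 a^-1 b^2 a^-1 b^-1) * tr(b) - tr(b^-1 a^-1 b^2 a^-1)  (eliminate b^-1) = x*y^4*z - x^2*y^3 - y^5 - y^3*z^2 - x*y^2*z + x^2*y + 5*y^3 + y*z^2 + x*z - 5*y
tr(a^-1 b) = tr(b) * tr(a) - tr(b a)  (eliminate a^-1) = x*y - z
tr(b a^-1 b a) = tr(b a b) * tr(a) - tr(b a b a)  (eliminate a^-1) = x*y*z - x^2 - z^2 + 2
tr(b a^2 b^2) = tr(b) * tr(a^2 b^2) - tr(a^2 b)  (reduce the b square) = x*y^2*z - x^2*y - y^3 - x*z + 3*y
tr(a b a^2 b) = tr(a) * tr(b a b a) - tr(b a b)  (reduce the a square) = x*z^2 - y*z - x
tr(a b a^2) = tr(a) * tr(b a^2) - tr(b a)  (reduce the a square) = x^2*z - x*y - z
tr(b a^2 b^2 a) = tr(b) * tr(a b a^2 b) - tr(a b a^2)  (reduce the b square) = x*y*z^2 - x^2*z - y^2*z + z
tr(a b^2 a^-1 b a) = tr(b a^2 b^2) * tr(a) - tr(b a^2 b^2 a)  (eliminate a^-1) = x^2*y^2*z - x^3*y - x*y^3 - x*y*z^2 + y^2*z + 3*x*y - z
tr(b a b a b^2) = tr(b) * tr(a b a b^2) - tr(a b a b)  (reduce the b square) = y^2*z^2 - x*y*z - y^2 - z^2 + 2
tr(a b a b a b) = tr(a b) * tr(a b a b) - tr(a^-1 b^-1)  (split on a) = z^3 - 3*z
tr(b a b a b^2 a) = tr(b) * tr(a b a b a b) - tr(a b a b a)  (reduce the b square) = y*z^3 - x*z^2 - 2*y*z + x
tr(a b^2 a^-1 b a b) = tr(b a b a b^2) * tr(a) - tr(b a b a b^2 a)  (eliminate a^-1) = x*y^2*z^2 - x^2*y*z - y*z^3 - x*y^2 + 2*y*z + x
tr(b^2 a^-1 b a b^-1 a) = tr(a b^2 a^-1 b a) * tr(b) - tr(a b^2 a^-1 b a b)  (eliminate b^-1) = x^2*y^3*z - x^3*y^2 - x*y^4 - 2*x*y^2*z^2 + x^2*y*z + y^3*z + y*z^3 + 4*x*y^2 - 3*y*z - x
tr(a b^-1 a^-1 b^2 a^-1 b) = tr(b^2 a^-1 b a b^-1) * tr(a) - tr(b^2 a^-1 b a b^-1 a)  (eliminate a^-1) = -x^2*y^3*z + x^3*y^2 + x*y^4 + 2*x*y^2*z^2 - y^3*z - y*z^3 - x^3 - 4*x*y^2 - x*z^2 + 3*y*z + 3*x
tr(b^-1 a b^-1 a^-1 b^2 a^-1) = tr(a b^-1 a^-1 b^2 a^-1) * tr(b) - tr(a b^-1 a^-1 b^2 a^-1 b)  (eliminate b^-1) = x^2*y^3*z - x^3*y^2 - x*y^4 - 2*x*y^2*z^2 + y^3*z + y*z^3 + x^3 + 5*x*y^2 + x*z^2 - 4*y*z - 3*x
tr(b^-1 a^-1 b^2 a^-1 b^-2 a) = tr(b^-1 a b^-1 a^-1 b^2 a^-1) * tr(b) - tr(b^-1 a b^-1 a^-1 b^2 a^-1 b)  (eliminate b^-1) = x^2*y^4*z - x^3*y^3 - x*y^5 - 2*x*y^3*z^2 + y^4*z + y^2*z^3 + x^3*y + 5*x*y^3 + x*y*z^2 - 4*y^2*z - 4*x*y + z
tr(b^-2 a^-1 b^-1 a^-1 b^2 a^-1) = tr(b^-1 a^-1 b^2 a^-1 b^-2) * tr(a) - tr(b^-1 a^-1 b^2 a^-1 b^-2 a)  (eliminate a^-1) = x*y^3*z^2 - x^2*y^2*z - y^4*z - y^2*z^3 + x^2*z + 4*y^2*z - x*y - z
tr(b^-1 a^-1 b^-1 a^-1 b^2 a^-1) = tr(b^-1 a^-1 b^2 a^-1 b^-1) * tr(a) - tr(b^-1 a^-1 b^2 a^-1 b^-1 a)  (eliminate a^-1) = x*y^2*z^2 - y^3*z - y*z^3 - x*y^2 - x*z^2 + 4*y*z + x
tr(a^-1 b^-1 a^-1 b^2 a^-1 b^-3) = tr(b^-2 a^-1 b^-1 a^-1 b^2 a^-1) * tr(b) - tr(b^-2 a^-1 b^-1 a^-1 b^2 a^-1 b)  (eliminate b^-1) = x*y^4*z^2 - x^2*y^3*z - y^5*z - y^3*z^3 - x*y^2*z^2 + x^2*y*z + 5*y^3*z + y*z^3 + x*z^2 - 5*y*z - x
tr(a^-1 b^-1 a^-1 b^2 a^-1 b^-4) = tr(a^-1 b^-1 a^-1 b^2 a^-1 b^-3) * tr(b) - tr(a^-1 b^-1 a^-1 b^2 a^-1 b^-2)  (eliminate b^-1) = x*y^5*z^2 - x^2*y^4*z - y^6*z - y^4*z^3 - 2*x*y^3*z^2 + 2*x^2*y^2*z + 6*y^4*z + 2*y^2*z^3 + x*y*z^2 - x^2*z - 9*y^2*z + z
tr(b^-2 a^-1 b^-1 a^-1 b^2 a^-1 b^-3) = tr(a^-1 b^-1 a^-1 b^2 a^-1 b^-4) * tr(b) - tr(a^-1 b^-1 a^-1 b^2 a^-1 b^-3)  (eliminate b^-1) = x*y^6*z^2 - x^2*y^5*z - y^7*z - y^5*z^3 - 3*x*y^4*z^2 + 3*x^2*y^3*z + 7*y^5*z + 3*y^3*z^3 + 2*x*y^2*z^2 - 2*x^2*y*z - 14*y^3*z - y*z^3 - x*z^2 + 6*y*z + x

x*y^6*z^2 - x^2*y^5*z - y^7*z - y^5*z^3 - 3*x*y^4*z^2 + 3*x^2*y^3*z + 7*y^5*z + 3*y^3*z^3 + 2*x*y^2*z^2 - 2*x^2*y*z - 14*y^3*z - y*z^3 - x*z^2 + 6*y*z + x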